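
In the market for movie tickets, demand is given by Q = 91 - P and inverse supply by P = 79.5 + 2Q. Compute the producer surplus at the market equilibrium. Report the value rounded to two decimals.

Rewriting demand in inverse form: P = 91 - Q.
Set 91 - Q = 79.5 + 2Q, which gives 11.5 = 3Q, so Q* = 3.8333 and P* = 91 - (3.8333) = 87.1667.
The supply curve's price intercept is 79.5, so PS = (1/2)(Q*)(P* - 79.5) = (1/2)(3.8333)(7.6667) = 14.6944.

14.69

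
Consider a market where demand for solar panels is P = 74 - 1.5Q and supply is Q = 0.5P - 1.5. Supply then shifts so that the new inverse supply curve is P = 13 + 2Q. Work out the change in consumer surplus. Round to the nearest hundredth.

Rewriting supply in inverse form: P = 3 + 2Q.
Initial equilibrium: Q_0 = 20.2857, P_0 = 43.5714; CS_0 = (1/2)(20.2857)(30.4286) = 308.6327, PS_0 = (1/2)(20.2857)(40.5714) = 411.5102.
New equilibrium: 74 - 1.5Q = 13 + 2Q gives Q_1 = 17.4286, P_1 = 47.8571; CS_1 = 227.8163, PS_1 = 303.7551.
Change in consumer surplus = 227.8163 - 308.6327 = -80.8163.

-80.82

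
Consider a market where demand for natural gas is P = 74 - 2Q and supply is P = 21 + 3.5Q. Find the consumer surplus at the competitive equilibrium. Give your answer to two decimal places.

Setting demand equal to supply, 53 = 5.5Q, so Q* = 9.6364 and P* = 54.7273.
CS is the area between the demand curve and P* from 0 to Q*: (1/2)(9.6364)(19.2727) = 92.8595.

92.86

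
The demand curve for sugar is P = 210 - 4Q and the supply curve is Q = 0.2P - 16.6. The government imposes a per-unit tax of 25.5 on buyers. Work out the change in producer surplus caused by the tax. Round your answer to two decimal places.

Rewriting supply in inverse form: P = 83 + 5Q.
Without the tax, 210 - 4Q = 83 + 5Q so Q* = 14.1111 and P* = 153.5556.
A tax on buyers shifts demand down by 25.5: (210 - 25.5) - 4Q = 83 + 5Q, so Q_t = 11.2778. Buyers pay P_b = 164.8889; sellers receive P_s = P_b - 25.5 = 139.3889.
PS falls from (1/2)(14.1111)(70.5556) = 497.8086 to (1/2)(11.2778)(56.3889) = 317.9707, a change of -179.838.

-179.84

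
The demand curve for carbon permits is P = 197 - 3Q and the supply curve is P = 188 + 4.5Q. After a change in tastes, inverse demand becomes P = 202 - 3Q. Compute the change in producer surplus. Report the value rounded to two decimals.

Initial equilibrium: Q_0 = 1.2, P_0 = 193.4; CS_0 = (1/2)(1.2)(3.6) = 2.16, PS_0 = (1/2)(1.2)(5.4) = 3.24.
New equilibrium: 202 - 3Q = 188 + 4.5Q gives Q_1 = 1.8667, P_1 = 196.4; CS_1 = 5.2267, PS_1 = 7.84.
Change in producer surplus = 7.84 - 3.24 = 4.6.

4.60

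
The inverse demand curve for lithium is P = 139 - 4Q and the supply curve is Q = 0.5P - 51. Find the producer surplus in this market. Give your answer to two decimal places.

38.03

Rewriting supply in inverse form: P = 102 + 2Q.
Equilibrium: 139 - 4Q = 102 + 2Q, so Q* = 6.1667 and P* = 114.3333.
PS is the area between P* and the supply curve from 0 to Q*: (1/2)(6.1667)(12.3333) = 38.0278.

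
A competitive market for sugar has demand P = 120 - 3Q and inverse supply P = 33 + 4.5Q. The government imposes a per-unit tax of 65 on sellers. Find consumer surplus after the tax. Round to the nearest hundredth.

12.91

Pre-tax equilibrium: 120 - 3Q = 33 + 4.5Q gives Q* = 11.6, P* = 85.2.
A tax on sellers shifts supply up by 65: 120 - 3Q = 33 + 4.5Q + 65, so Q_t = 2.9333. Buyers pay P_b = 111.2; sellers receive P_s = P_b - 65 = 46.2.
Consumer surplus is the triangle under demand above P_b: (1/2)(2.9333)(120 - 111.2) = 12.9067.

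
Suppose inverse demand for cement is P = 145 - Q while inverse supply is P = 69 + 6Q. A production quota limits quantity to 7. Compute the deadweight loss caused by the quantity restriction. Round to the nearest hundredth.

52.07

Without the quota, 145 - Q = 69 + 6Q gives Q* = 10.8571.
At Q = 7 the demand price is 145 - (7) = 138 and the supply price is 69 + 6(7) = 111.
Deadweight loss is the triangle between the curves from 7 to 10.8571: (1/2)(138 - 111)(10.8571 - 7) = 52.0714.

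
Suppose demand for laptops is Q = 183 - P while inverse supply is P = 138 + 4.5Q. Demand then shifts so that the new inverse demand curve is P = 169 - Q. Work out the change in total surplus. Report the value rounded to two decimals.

-96.73

Rewriting demand in inverse form: P = 183 - Q.
Initial equilibrium: Q_0 = 8.1818, P_0 = 174.8182; CS_0 = (1/2)(8.1818)(8.1818) = 33.4711, PS_0 = (1/2)(8.1818)(36.8182) = 150.6198.
New equilibrium: 169 - Q = 138 + 4.5Q gives Q_1 = 5.6364, P_1 = 163.3636; CS_1 = 15.8843, PS_1 = 71.4793.
Change in total surplus = (15.8843 + 71.4793) - (33.4711 + 150.6198) = -96.7273.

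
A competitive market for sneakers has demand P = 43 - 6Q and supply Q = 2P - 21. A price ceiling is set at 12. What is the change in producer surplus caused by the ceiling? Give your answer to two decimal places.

-4.00

Rewriting supply in inverse form: P = 10.5 + 0.5Q.
Without the control, 43 - 6Q = 10.5 + 0.5Q so Q* = 5 and P* = 13.
At the ceiling price 12, quantity supplied is (12 - 10.5)/0.5 = 3; supply is the short side, so Q = 3 trades at P = 12.
PS goes from (1/2)(5)(2.5) = 6.25 to 2.25 (computed as (12 - 10.5)(3) - (1/2)(0.5)(3)^2), a change of -4.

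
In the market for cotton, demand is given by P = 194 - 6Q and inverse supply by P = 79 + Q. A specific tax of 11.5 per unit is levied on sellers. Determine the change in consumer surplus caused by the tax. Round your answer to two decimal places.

-153.84

Pre-tax equilibrium: 194 - 6Q = 79 + Q gives Q* = 16.4286, P* = 95.4286.
A tax on sellers shifts supply up by 11.5: 194 - 6Q = 79 + Q + 11.5, so Q_t = 14.7857. Buyers pay P_b = 105.2857; sellers receive P_s = P_b - 11.5 = 93.7857.
CS falls from (1/2)(16.4286)(98.5714) = 809.6939 to (1/2)(14.7857)(88.7143) = 655.852, a change of -153.8418.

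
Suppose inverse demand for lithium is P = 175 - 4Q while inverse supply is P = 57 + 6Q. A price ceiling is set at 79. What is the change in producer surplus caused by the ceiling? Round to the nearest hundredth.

-377.39

Without the control, 175 - 4Q = 57 + 6Q so Q* = 11.8 and P* = 127.8.
At P = 79, sellers supply (79 - 57)/6 = 3.6667 while buyers want more, so the quantity traded is 3.6667 at price 79.
PS goes from (1/2)(11.8)(70.8) = 417.72 to 40.3333 (computed as (79 - 57)(3.6667) - (1/2)(6)(3.6667)^2), a change of -377.3867.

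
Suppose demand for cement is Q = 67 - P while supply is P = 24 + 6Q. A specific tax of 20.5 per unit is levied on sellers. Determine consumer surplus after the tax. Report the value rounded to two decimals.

5.17

Rewriting demand in inverse form: P = 67 - Q.
Without the tax, 67 - Q = 24 + 6Q so Q* = 6.1429 and P* = 60.8571.
With the tax, sellers need 20.5 more per unit: 67 - Q = 24 + 6Q + 20.5, so Q_t = 3.2143. Buyers pay P_b = 63.7857; sellers receive P_s = P_b - 20.5 = 43.2857.
Consumer surplus is the triangle under demand above P_b: (1/2)(3.2143)(67 - 63.7857) = 5.1658.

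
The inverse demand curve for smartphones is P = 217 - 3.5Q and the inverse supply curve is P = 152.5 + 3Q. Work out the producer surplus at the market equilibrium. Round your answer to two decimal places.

Setting demand equal to supply, 64.5 = 6.5Q, so Q* = 9.9231 and P* = 182.2692.
Producer surplus is the triangle above supply below P*: (1/2)(9.9231)(182.2692 - 152.5) = (1/2)(9.9231)(29.7692) = 147.7012.

147.70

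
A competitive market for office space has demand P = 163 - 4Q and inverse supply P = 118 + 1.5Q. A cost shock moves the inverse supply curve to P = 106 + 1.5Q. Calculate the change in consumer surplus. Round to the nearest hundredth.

80.93

Initial equilibrium: Q_0 = 8.1818, P_0 = 130.2727; CS_0 = (1/2)(8.1818)(32.7273) = 133.8843, PS_0 = (1/2)(8.1818)(12.2727) = 50.2066.
New equilibrium: 163 - 4Q = 106 + 1.5Q gives Q_1 = 10.3636, P_1 = 121.5455; CS_1 = 214.8099, PS_1 = 80.5537.
Change in consumer surplus = 214.8099 - 133.8843 = 80.9256.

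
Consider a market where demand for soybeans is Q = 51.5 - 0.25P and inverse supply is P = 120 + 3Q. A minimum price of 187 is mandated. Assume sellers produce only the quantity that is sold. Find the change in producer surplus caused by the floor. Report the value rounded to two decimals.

Rewriting demand in inverse form: P = 206 - 4Q.
Free-market equilibrium: 206 - 4Q = 120 + 3Q gives Q* = 12.2857, P* = 156.8571.
At P = 187, buyers demand (206 - 187)/4 = 4.75 while sellers would supply more, so the quantity traded is 4.75 at price 187.
PS goes from (1/2)(12.2857)(36.8571) = 226.4082 to 284.4062 (computed as (187 - 120)(4.75) - (1/2)(3)(4.75)^2), a change of 57.9981.

58.00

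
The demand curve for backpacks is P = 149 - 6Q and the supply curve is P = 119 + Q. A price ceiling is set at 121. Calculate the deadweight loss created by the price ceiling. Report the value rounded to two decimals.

18.29

Without the control, 149 - 6Q = 119 + Q so Q* = 4.2857 and P* = 123.2857.
At P = 121, sellers supply (121 - 119)/1 = 2 while buyers want more, so the quantity traded is 2 at price 121.
At Q = 2 the demand price is 137 and the supply price is 121. Deadweight loss is the triangle between the curves from 2 to 4.2857: (1/2)(137 - 121)(4.2857 - 2) = 18.2857.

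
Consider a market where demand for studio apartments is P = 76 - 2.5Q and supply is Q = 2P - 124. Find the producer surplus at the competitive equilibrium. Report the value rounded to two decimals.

5.44

Rewriting supply in inverse form: P = 62 + 0.5Q.
Setting demand equal to supply, 14 = 3Q, so Q* = 4.6667 and P* = 64.3333.
PS is the area between P* and the supply curve from 0 to Q*: (1/2)(4.6667)(2.3333) = 5.4444.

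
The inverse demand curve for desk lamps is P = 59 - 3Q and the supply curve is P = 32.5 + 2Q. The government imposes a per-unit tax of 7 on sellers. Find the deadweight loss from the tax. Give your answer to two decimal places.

4.90

Without the tax, 59 - 3Q = 32.5 + 2Q so Q* = 5.3 and P* = 43.1.
A tax on sellers shifts supply up by 7: 59 - 3Q = 32.5 + 2Q + 7, so Q_t = 3.9. Buyers pay P_b = 47.3; sellers receive P_s = P_b - 7 = 40.3.
Deadweight loss is the triangle between the curves from Q_t to Q*: (1/2)(5.3 - 3.9)(7) = 4.9.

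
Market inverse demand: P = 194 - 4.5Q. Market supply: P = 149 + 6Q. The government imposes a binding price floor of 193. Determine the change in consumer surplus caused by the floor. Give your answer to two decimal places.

Without the control, 194 - 4.5Q = 149 + 6Q so Q* = 4.2857 and P* = 174.7143.
At P = 193, buyers demand (194 - 193)/4.5 = 0.2222 while sellers would supply more, so the quantity traded is 0.2222 at price 193.
CS goes from (1/2)(4.2857)(19.2857) = 41.3265 to 0.1111 (computed as (194 - 193)(0.2222) - (1/2)(4.5)(0.2222)^2), a change of -41.2154.

-41.22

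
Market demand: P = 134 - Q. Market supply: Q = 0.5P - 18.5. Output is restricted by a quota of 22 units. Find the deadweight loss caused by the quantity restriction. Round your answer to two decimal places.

160.17

Rewriting supply in inverse form: P = 37 + 2Q.
Unrestricted equilibrium: Q* = (134 - 37)/(1 + 2) = 32.3333.
At Q = 22 the demand price is 134 - (22) = 112 and the supply price is 37 + 2(22) = 81.
Deadweight loss is the triangle between the curves from 22 to 32.3333: (1/2)(112 - 81)(32.3333 - 22) = 160.1667.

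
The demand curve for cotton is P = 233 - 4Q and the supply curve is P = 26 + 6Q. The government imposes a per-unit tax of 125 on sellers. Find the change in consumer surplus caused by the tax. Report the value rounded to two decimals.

Without the tax, 233 - 4Q = 26 + 6Q so Q* = 20.7 and P* = 150.2.
A tax on sellers shifts supply up by 125: 233 - 4Q = 26 + 6Q + 125, so Q_t = 8.2. Buyers pay P_b = 200.2; sellers receive P_s = P_b - 125 = 75.2.
CS falls from (1/2)(20.7)(82.8) = 856.98 to (1/2)(8.2)(32.8) = 134.48, a change of -722.5.

-722.50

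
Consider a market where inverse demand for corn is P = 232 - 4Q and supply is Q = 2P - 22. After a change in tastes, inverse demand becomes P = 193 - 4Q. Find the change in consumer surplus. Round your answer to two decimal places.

-1552.30

Rewriting supply in inverse form: P = 11 + 0.5Q.
Initial equilibrium: Q_0 = 49.1111, P_0 = 35.5556; CS_0 = (1/2)(49.1111)(196.4444) = 4823.8025, PS_0 = (1/2)(49.1111)(24.5556) = 602.9753.
New equilibrium: 193 - 4Q = 11 + 0.5Q gives Q_1 = 40.4444, P_1 = 31.2222; CS_1 = 3271.5062, PS_1 = 408.9383.
Change in consumer surplus = 3271.5062 - 4823.8025 = -1552.2963.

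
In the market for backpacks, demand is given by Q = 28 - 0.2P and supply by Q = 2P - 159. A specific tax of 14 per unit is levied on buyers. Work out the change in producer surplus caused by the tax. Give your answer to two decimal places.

-12.38

Rewriting demand in inverse form: P = 140 - 5Q.
Rewriting supply in inverse form: P = 79.5 + 0.5Q.
Pre-tax equilibrium: 140 - 5Q = 79.5 + 0.5Q gives Q* = 11, P* = 85.
With the tax, buyers' net willingness to pay falls by 14: (140 - 14) - 5Q = 79.5 + 0.5Q, so Q_t = 8.4545. Buyers pay P_b = 97.7273; sellers receive P_s = P_b - 14 = 83.7273.
PS falls from (1/2)(11)(5.5) = 30.25 to (1/2)(8.4545)(4.2273) = 17.8698, a change of -12.3802.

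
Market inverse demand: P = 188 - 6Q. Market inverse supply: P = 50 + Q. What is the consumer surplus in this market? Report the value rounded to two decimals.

Set 188 - 6Q = 50 + Q, which gives 138 = 7Q, so Q* = 19.7143 and P* = 188 - 6(19.7143) = 69.7143.
CS is the area between the demand curve and P* from 0 to Q*: (1/2)(19.7143)(118.2857) = 1165.9592.

1165.96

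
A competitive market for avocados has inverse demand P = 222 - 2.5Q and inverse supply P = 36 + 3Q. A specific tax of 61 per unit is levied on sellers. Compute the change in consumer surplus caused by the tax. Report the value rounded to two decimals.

Pre-tax equilibrium: 222 - 2.5Q = 36 + 3Q gives Q* = 33.8182, P* = 137.4545.
With the tax, sellers need 61 more per unit: 222 - 2.5Q = 36 + 3Q + 61, so Q_t = 22.7273. Buyers pay P_b = 165.1818; sellers receive P_s = P_b - 61 = 104.1818.
Consumers lose the trapezoid between P* and P_b out to Q_t plus the triangle from Q_t to Q*: change in CS = 645.6612 - 1429.5868 = -783.9256.

-783.93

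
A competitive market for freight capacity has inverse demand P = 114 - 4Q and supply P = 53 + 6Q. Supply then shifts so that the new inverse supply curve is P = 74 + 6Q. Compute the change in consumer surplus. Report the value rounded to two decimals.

-42.42

Initial equilibrium: Q_0 = 6.1, P_0 = 89.6; CS_0 = (1/2)(6.1)(24.4) = 74.42, PS_0 = (1/2)(6.1)(36.6) = 111.63.
New equilibrium: 114 - 4Q = 74 + 6Q gives Q_1 = 4, P_1 = 98; CS_1 = 32, PS_1 = 48.
Change in consumer surplus = 32 - 74.42 = -42.42.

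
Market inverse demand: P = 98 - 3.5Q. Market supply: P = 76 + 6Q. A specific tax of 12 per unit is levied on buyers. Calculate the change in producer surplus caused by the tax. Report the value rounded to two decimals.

-12.76

Pre-tax equilibrium: 98 - 3.5Q = 76 + 6Q gives Q* = 2.3158, P* = 89.8947.
A tax on buyers shifts demand down by 12: (98 - 12) - 3.5Q = 76 + 6Q, so Q_t = 1.0526. Buyers pay P_b = 94.3158; sellers receive P_s = P_b - 12 = 82.3158.
PS falls from (1/2)(2.3158)(13.8947) = 16.0886 to (1/2)(1.0526)(6.3158) = 3.3241, a change of -12.7645.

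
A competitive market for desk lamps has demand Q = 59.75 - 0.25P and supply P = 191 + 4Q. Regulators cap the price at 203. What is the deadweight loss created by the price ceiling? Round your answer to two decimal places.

36.00

Rewriting demand in inverse form: P = 239 - 4Q.
Without the control, 239 - 4Q = 191 + 4Q so Q* = 6 and P* = 215.
At P = 203, sellers supply (203 - 191)/4 = 3 while buyers want more, so the quantity traded is 3 at price 203.
The lost-trades triangle has base Q* - 3 = 3 and height equal to the gap between the curves at Q = 3, which is 227 - 203 = 24. DWL = (1/2)(3)(24) = 36.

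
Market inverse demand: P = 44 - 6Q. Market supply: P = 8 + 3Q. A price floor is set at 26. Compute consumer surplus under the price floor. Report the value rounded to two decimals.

27.00

Without the control, 44 - 6Q = 8 + 3Q so Q* = 4 and P* = 20.
At the floor price 26, quantity demanded is (44 - 26)/6 = 3; demand is the short side, so Q = 3 trades at P = 26.
CS is the triangle under demand above 26: (1/2)(3)(44 - 26) = 27.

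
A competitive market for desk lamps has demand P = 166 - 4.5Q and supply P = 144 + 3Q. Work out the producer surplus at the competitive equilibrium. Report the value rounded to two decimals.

12.91

Setting demand equal to supply, 22 = 7.5Q, so Q* = 2.9333 and P* = 152.8.
Producer surplus is the triangle above supply below P*: (1/2)(2.9333)(152.8 - 144) = (1/2)(2.9333)(8.8) = 12.9067.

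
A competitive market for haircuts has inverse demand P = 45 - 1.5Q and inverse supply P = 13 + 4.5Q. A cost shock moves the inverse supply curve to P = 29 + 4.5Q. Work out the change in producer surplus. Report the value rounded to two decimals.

Initial equilibrium: Q_0 = 5.3333, P_0 = 37; CS_0 = (1/2)(5.3333)(8) = 21.3333, PS_0 = (1/2)(5.3333)(24) = 64.
New equilibrium: 45 - 1.5Q = 29 + 4.5Q gives Q_1 = 2.6667, P_1 = 41; CS_1 = 5.3333, PS_1 = 16.
Change in producer surplus = 16 - 64 = -48.

-48.00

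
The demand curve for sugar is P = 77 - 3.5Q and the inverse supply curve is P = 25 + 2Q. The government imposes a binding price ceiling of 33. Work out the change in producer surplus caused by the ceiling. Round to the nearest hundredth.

-73.39

Without the control, 77 - 3.5Q = 25 + 2Q so Q* = 9.4545 and P* = 43.9091.
At the ceiling price 33, quantity supplied is (33 - 25)/2 = 4; supply is the short side, so Q = 4 trades at P = 33.
PS goes from (1/2)(9.4545)(18.9091) = 89.3884 to 16 (computed as (33 - 25)(4) - (1/2)(2)(4)^2), a change of -73.3884.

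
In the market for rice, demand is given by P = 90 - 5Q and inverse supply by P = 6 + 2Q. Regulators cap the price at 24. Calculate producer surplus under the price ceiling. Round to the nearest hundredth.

Without the control, 90 - 5Q = 6 + 2Q so Q* = 12 and P* = 30.
At the ceiling price 24, quantity supplied is (24 - 6)/2 = 9; supply is the short side, so Q = 9 trades at P = 24.
PS is the triangle above supply below 24: (1/2)(9)(24 - 6) = 81.

81.00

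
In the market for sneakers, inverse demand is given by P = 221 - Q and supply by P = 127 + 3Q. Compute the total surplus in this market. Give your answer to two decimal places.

Set 221 - Q = 127 + 3Q, which gives 94 = 4Q, so Q* = 23.5 and P* = 221 - (23.5) = 197.5.
Total surplus is the full triangle between the curves from 0 to Q*: (1/2)(23.5)(221 - 127) = 1104.5.

1104.50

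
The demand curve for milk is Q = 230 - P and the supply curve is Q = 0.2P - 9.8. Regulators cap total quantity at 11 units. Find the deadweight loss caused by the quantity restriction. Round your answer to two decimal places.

Rewriting demand in inverse form: P = 230 - Q.
Rewriting supply in inverse form: P = 49 + 5Q.
Unrestricted equilibrium: Q* = (230 - 49)/(1 + 5) = 30.1667.
At Q = 11 the demand price is 230 - (11) = 219 and the supply price is 49 + 5(11) = 104.
Deadweight loss is the triangle between the curves from 11 to 30.1667: (1/2)(219 - 104)(30.1667 - 11) = 1102.0833.

1102.08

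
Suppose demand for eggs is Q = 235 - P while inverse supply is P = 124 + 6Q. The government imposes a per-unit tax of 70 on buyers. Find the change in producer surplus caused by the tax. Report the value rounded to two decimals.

Rewriting demand in inverse form: P = 235 - Q.
Without the tax, 235 - Q = 124 + 6Q so Q* = 15.8571 and P* = 219.1429.
A tax on buyers shifts demand down by 70: (235 - 70) - Q = 124 + 6Q, so Q_t = 5.8571. Buyers pay P_b = 229.1429; sellers receive P_s = P_b - 70 = 159.1429.
PS falls from (1/2)(15.8571)(95.1429) = 754.3469 to (1/2)(5.8571)(35.1429) = 102.9184, a change of -651.4286.

-651.43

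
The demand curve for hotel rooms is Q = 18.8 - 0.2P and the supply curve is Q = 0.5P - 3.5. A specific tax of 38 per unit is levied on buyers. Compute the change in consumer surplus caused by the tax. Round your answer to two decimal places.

Rewriting demand in inverse form: P = 94 - 5Q.
Rewriting supply in inverse form: P = 7 + 2Q.
Without the tax, 94 - 5Q = 7 + 2Q so Q* = 12.4286 and P* = 31.8571.
A tax on buyers shifts demand down by 38: (94 - 38) - 5Q = 7 + 2Q, so Q_t = 7. Buyers pay P_b = 59; sellers receive P_s = P_b - 38 = 21.
CS falls from (1/2)(12.4286)(62.1429) = 386.1735 to (1/2)(7)(35) = 122.5, a change of -263.6735.

-263.67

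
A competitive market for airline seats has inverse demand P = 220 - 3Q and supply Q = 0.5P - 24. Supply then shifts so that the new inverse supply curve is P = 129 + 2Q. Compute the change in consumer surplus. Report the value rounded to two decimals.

Rewriting supply in inverse form: P = 48 + 2Q.
Initial equilibrium: Q_0 = 34.4, P_0 = 116.8; CS_0 = (1/2)(34.4)(103.2) = 1775.04, PS_0 = (1/2)(34.4)(68.8) = 1183.36.
New equilibrium: 220 - 3Q = 129 + 2Q gives Q_1 = 18.2, P_1 = 165.4; CS_1 = 496.86, PS_1 = 331.24.
Change in consumer surplus = 496.86 - 1775.04 = -1278.18.

-1278.18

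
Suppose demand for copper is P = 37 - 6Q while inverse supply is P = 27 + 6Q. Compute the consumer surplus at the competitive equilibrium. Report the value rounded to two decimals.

2.08

Set 37 - 6Q = 27 + 6Q, which gives 10 = 12Q, so Q* = 0.8333 and P* = 37 - 6(0.8333) = 32.
The demand choke price is 37, so CS = (1/2)(Q*)(37 - P*) = (1/2)(0.8333)(5) = 2.0833.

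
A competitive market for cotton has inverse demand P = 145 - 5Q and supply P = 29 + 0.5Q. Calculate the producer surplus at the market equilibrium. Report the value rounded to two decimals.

Set 145 - 5Q = 29 + 0.5Q, which gives 116 = 5.5Q, so Q* = 21.0909 and P* = 145 - 5(21.0909) = 39.5455.
PS is the area between P* and the supply curve from 0 to Q*: (1/2)(21.0909)(10.5455) = 111.2066.

111.21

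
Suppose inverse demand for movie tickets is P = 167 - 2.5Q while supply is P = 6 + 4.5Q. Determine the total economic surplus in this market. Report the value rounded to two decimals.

Setting demand equal to supply, 161 = 7Q, so Q* = 23 and P* = 109.5.
Total surplus is the full triangle between the curves from 0 to Q*: (1/2)(23)(167 - 6) = 1851.5.

1851.50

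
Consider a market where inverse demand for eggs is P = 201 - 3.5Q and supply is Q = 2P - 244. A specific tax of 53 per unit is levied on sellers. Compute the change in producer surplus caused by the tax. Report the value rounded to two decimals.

-86.95

Rewriting supply in inverse form: P = 122 + 0.5Q.
Without the tax, 201 - 3.5Q = 122 + 0.5Q so Q* = 19.75 and P* = 131.875.
A tax on sellers shifts supply up by 53: 201 - 3.5Q = 122 + 0.5Q + 53, so Q_t = 6.5. Buyers pay P_b = 178.25; sellers receive P_s = P_b - 53 = 125.25.
Producers lose the trapezoid between P_s and P* out to Q_t plus the triangle from Q_t to Q*: change in PS = 10.5625 - 97.5156 = -86.9531.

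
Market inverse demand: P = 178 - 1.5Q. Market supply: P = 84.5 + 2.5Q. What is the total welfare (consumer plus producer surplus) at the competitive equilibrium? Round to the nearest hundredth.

Equilibrium: 178 - 1.5Q = 84.5 + 2.5Q, so Q* = 23.375 and P* = 142.9375.
Total surplus is the full triangle between the curves from 0 to Q*: (1/2)(23.375)(178 - 84.5) = 1092.7812.

1092.78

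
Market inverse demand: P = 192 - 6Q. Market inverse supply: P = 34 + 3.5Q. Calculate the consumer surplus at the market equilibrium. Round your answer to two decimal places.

Equilibrium: 192 - 6Q = 34 + 3.5Q, so Q* = 16.6316 and P* = 92.2105.
The demand choke price is 192, so CS = (1/2)(Q*)(192 - P*) = (1/2)(16.6316)(99.7895) = 829.8283.

829.83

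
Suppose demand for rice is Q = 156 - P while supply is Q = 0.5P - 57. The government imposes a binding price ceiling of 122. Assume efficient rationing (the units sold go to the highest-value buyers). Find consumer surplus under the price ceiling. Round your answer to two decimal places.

128.00

Rewriting demand in inverse form: P = 156 - Q.
Rewriting supply in inverse form: P = 114 + 2Q.
Free-market equilibrium: 156 - Q = 114 + 2Q gives Q* = 14, P* = 142.
At the ceiling price 122, quantity supplied is (122 - 114)/2 = 4; supply is the short side, so Q = 4 trades at P = 122.
The demand price at Q = 4 is 152. CS is the trapezoid between demand and 122 over [0, 4]: (1/2)[(156 - 122) + (152 - 122)](4) = 128.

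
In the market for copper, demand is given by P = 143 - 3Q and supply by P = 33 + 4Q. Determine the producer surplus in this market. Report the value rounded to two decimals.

493.88

Setting demand equal to supply, 110 = 7Q, so Q* = 15.7143 and P* = 95.8571.
Producer surplus is the triangle above supply below P*: (1/2)(15.7143)(95.8571 - 33) = (1/2)(15.7143)(62.8571) = 493.8776.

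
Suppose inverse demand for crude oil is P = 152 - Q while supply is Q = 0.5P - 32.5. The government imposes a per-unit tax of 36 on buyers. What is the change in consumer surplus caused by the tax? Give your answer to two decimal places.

-276.00

Rewriting supply in inverse form: P = 65 + 2Q.
Pre-tax equilibrium: 152 - Q = 65 + 2Q gives Q* = 29, P* = 123.
A tax on buyers shifts demand down by 36: (152 - 36) - Q = 65 + 2Q, so Q_t = 17. Buyers pay P_b = 135; sellers receive P_s = P_b - 36 = 99.
CS falls from (1/2)(29)(29) = 420.5 to (1/2)(17)(17) = 144.5, a change of -276.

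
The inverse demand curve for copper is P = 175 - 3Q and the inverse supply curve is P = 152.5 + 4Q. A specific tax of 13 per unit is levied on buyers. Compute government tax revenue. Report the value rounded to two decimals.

17.64

Without the tax, 175 - 3Q = 152.5 + 4Q so Q* = 3.2143 and P* = 165.3571.
With the tax, buyers' net willingness to pay falls by 13: (175 - 13) - 3Q = 152.5 + 4Q, so Q_t = 1.3571. Buyers pay P_b = 170.9286; sellers receive P_s = P_b - 13 = 157.9286.
Revenue is the tax times quantity traded: 13 x 1.3571 = 17.6429.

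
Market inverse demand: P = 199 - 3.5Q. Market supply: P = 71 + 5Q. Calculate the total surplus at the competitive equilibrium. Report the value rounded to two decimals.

963.76

Set 199 - 3.5Q = 71 + 5Q, which gives 128 = 8.5Q, so Q* = 15.0588 and P* = 199 - 3.5(15.0588) = 146.2941.
CS = (1/2)(15.0588)(52.7059) = 396.8443 and PS = (1/2)(15.0588)(75.2941) = 566.9204, so total surplus = 963.7647.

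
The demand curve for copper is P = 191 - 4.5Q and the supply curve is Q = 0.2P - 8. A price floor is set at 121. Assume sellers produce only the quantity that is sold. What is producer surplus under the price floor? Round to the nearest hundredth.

Rewriting supply in inverse form: P = 40 + 5Q.
Free-market equilibrium: 191 - 4.5Q = 40 + 5Q gives Q* = 15.8947, P* = 119.4737.
At P = 121, buyers demand (191 - 121)/4.5 = 15.5556 while sellers would supply more, so the quantity traded is 15.5556 at price 121.
The supply price at Q = 15.5556 is 117.7778. PS is the trapezoid between 121 and supply over [0, 15.5556]: (1/2)[(121 - 40) + (121 - 117.7778)](15.5556) = 655.0617.

655.06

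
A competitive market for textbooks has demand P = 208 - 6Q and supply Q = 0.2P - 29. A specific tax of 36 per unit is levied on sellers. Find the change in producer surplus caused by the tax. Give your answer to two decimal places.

Rewriting supply in inverse form: P = 145 + 5Q.
Without the tax, 208 - 6Q = 145 + 5Q so Q* = 5.7273 and P* = 173.6364.
With the tax, sellers need 36 more per unit: 208 - 6Q = 145 + 5Q + 36, so Q_t = 2.4545. Buyers pay P_b = 193.2727; sellers receive P_s = P_b - 36 = 157.2727.
PS falls from (1/2)(5.7273)(28.6364) = 82.0041 to (1/2)(2.4545)(12.2727) = 15.062, a change of -66.9421.

-66.94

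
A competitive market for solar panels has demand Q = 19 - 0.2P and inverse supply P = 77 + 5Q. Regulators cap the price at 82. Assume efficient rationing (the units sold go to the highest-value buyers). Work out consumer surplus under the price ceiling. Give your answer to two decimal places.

Rewriting demand in inverse form: P = 95 - 5Q.
Without the control, 95 - 5Q = 77 + 5Q so Q* = 1.8 and P* = 86.
At the ceiling price 82, quantity supplied is (82 - 77)/5 = 1; supply is the short side, so Q = 1 trades at P = 82.
The demand price at Q = 1 is 90. CS is the trapezoid between demand and 82 over [0, 1]: (1/2)[(95 - 82) + (90 - 82)](1) = 10.5.

10.50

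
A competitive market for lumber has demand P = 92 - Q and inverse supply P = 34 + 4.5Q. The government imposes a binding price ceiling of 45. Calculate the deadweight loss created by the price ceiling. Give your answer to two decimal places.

180.47

Without the control, 92 - Q = 34 + 4.5Q so Q* = 10.5455 and P* = 81.4545.
At the ceiling price 45, quantity supplied is (45 - 34)/4.5 = 2.4444; supply is the short side, so Q = 2.4444 trades at P = 45.
At Q = 2.4444 the demand price is 89.5556 and the supply price is 45. Deadweight loss is the triangle between the curves from 2.4444 to 10.5455: (1/2)(89.5556 - 45)(10.5455 - 2.4444) = 180.4725.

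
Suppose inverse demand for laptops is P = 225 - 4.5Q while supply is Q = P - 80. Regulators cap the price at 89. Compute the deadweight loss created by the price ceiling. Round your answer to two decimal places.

829.11

Rewriting supply in inverse form: P = 80 + Q.
Without the control, 225 - 4.5Q = 80 + Q so Q* = 26.3636 and P* = 106.3636.
At P = 89, sellers supply (89 - 80)/1 = 9 while buyers want more, so the quantity traded is 9 at price 89.
At Q = 9 the demand price is 184.5 and the supply price is 89. Deadweight loss is the triangle between the curves from 9 to 26.3636: (1/2)(184.5 - 89)(26.3636 - 9) = 829.1136.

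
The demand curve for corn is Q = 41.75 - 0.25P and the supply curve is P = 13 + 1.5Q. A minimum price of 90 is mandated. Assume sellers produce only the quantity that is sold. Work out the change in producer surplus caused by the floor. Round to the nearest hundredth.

Rewriting demand in inverse form: P = 167 - 4Q.
Without the control, 167 - 4Q = 13 + 1.5Q so Q* = 28 and P* = 55.
At the floor price 90, quantity demanded is (167 - 90)/4 = 19.25; demand is the short side, so Q = 19.25 trades at P = 90.
PS goes from (1/2)(28)(42) = 588 to 1204.3281 (computed as (90 - 13)(19.25) - (1/2)(1.5)(19.25)^2), a change of 616.3281.

616.33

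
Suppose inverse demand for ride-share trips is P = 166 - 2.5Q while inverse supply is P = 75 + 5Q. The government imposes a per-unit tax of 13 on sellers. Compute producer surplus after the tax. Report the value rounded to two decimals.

Without the tax, 166 - 2.5Q = 75 + 5Q so Q* = 12.1333 and P* = 135.6667.
A tax on sellers shifts supply up by 13: 166 - 2.5Q = 75 + 5Q + 13, so Q_t = 10.4. Buyers pay P_b = 140; sellers receive P_s = P_b - 13 = 127.
PS = (1/2)(Q_t)(P_s - 75) = (1/2)(10.4)(52) = 270.4.

270.40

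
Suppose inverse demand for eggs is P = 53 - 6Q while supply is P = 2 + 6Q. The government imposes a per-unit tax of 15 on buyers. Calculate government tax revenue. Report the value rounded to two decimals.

Without the tax, 53 - 6Q = 2 + 6Q so Q* = 4.25 and P* = 27.5.
A tax on buyers shifts demand down by 15: (53 - 15) - 6Q = 2 + 6Q, so Q_t = 3. Buyers pay P_b = 35; sellers receive P_s = P_b - 15 = 20.
Revenue is the tax times quantity traded: 15 x 3 = 45.

45.00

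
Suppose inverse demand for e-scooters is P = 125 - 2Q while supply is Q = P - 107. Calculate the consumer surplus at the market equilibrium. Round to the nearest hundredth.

36.00

Rewriting supply in inverse form: P = 107 + Q.
Set 125 - 2Q = 107 + Q, which gives 18 = 3Q, so Q* = 6 and P* = 125 - 2(6) = 113.
The demand choke price is 125, so CS = (1/2)(Q*)(125 - P*) = (1/2)(6)(12) = 36.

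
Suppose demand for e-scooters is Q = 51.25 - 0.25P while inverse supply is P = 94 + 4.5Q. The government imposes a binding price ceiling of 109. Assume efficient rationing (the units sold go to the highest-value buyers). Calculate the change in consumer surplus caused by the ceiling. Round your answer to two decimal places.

-43.29

Rewriting demand in inverse form: P = 205 - 4Q.
Without the control, 205 - 4Q = 94 + 4.5Q so Q* = 13.0588 and P* = 152.7647.
At the ceiling price 109, quantity supplied is (109 - 94)/4.5 = 3.3333; supply is the short side, so Q = 3.3333 trades at P = 109.
CS goes from (1/2)(13.0588)(52.2353) = 341.0657 to 297.7778 (computed as (205 - 109)(3.3333) - (1/2)(4)(3.3333)^2), a change of -43.288.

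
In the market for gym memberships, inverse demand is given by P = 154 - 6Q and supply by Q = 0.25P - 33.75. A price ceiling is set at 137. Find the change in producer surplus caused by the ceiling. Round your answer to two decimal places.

Rewriting supply in inverse form: P = 135 + 4Q.
Without the control, 154 - 6Q = 135 + 4Q so Q* = 1.9 and P* = 142.6.
At the ceiling price 137, quantity supplied is (137 - 135)/4 = 0.5; supply is the short side, so Q = 0.5 trades at P = 137.
PS goes from (1/2)(1.9)(7.6) = 7.22 to 0.5 (computed as (137 - 135)(0.5) - (1/2)(4)(0.5)^2), a change of -6.72.

-6.72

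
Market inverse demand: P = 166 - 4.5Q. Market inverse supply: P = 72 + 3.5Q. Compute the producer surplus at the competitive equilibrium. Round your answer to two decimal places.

Setting demand equal to supply, 94 = 8Q, so Q* = 11.75 and P* = 113.125.
Producer surplus is the triangle above supply below P*: (1/2)(11.75)(113.125 - 72) = (1/2)(11.75)(41.125) = 241.6094.

241.61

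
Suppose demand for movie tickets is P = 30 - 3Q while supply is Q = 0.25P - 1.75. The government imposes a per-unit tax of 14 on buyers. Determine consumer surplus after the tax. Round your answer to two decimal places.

Rewriting supply in inverse form: P = 7 + 4Q.
Pre-tax equilibrium: 30 - 3Q = 7 + 4Q gives Q* = 3.2857, P* = 20.1429.
With the tax, buyers' net willingness to pay falls by 14: (30 - 14) - 3Q = 7 + 4Q, so Q_t = 1.2857. Buyers pay P_b = 26.1429; sellers receive P_s = P_b - 14 = 12.1429.
CS = (1/2)(Q_t)(30 - P_b) = (1/2)(1.2857)(3.8571) = 2.4796.

2.48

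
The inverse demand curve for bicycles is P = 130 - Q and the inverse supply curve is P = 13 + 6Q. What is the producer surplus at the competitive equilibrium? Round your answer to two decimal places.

838.10

Set 130 - Q = 13 + 6Q, which gives 117 = 7Q, so Q* = 16.7143 and P* = 130 - (16.7143) = 113.2857.
PS is the area between P* and the supply curve from 0 to Q*: (1/2)(16.7143)(100.2857) = 838.102.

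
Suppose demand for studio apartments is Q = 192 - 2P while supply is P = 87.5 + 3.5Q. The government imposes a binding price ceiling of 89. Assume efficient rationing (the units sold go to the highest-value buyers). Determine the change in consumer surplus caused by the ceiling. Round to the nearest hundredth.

1.83

Rewriting demand in inverse form: P = 96 - 0.5Q.
Without the control, 96 - 0.5Q = 87.5 + 3.5Q so Q* = 2.125 and P* = 94.9375.
At P = 89, sellers supply (89 - 87.5)/3.5 = 0.4286 while buyers want more, so the quantity traded is 0.4286 at price 89.
CS goes from (1/2)(2.125)(1.0625) = 1.1289 to 2.9541 (computed as (96 - 89)(0.4286) - (1/2)(0.5)(0.4286)^2), a change of 1.8252.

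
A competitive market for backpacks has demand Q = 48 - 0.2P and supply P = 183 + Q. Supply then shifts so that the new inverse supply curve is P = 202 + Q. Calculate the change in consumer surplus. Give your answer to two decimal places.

Rewriting demand in inverse form: P = 240 - 5Q.
Initial equilibrium: Q_0 = 9.5, P_0 = 192.5; CS_0 = (1/2)(9.5)(47.5) = 225.625, PS_0 = (1/2)(9.5)(9.5) = 45.125.
New equilibrium: 240 - 5Q = 202 + Q gives Q_1 = 6.3333, P_1 = 208.3333; CS_1 = 100.2778, PS_1 = 20.0556.
Change in consumer surplus = 100.2778 - 225.625 = -125.3472.

-125.35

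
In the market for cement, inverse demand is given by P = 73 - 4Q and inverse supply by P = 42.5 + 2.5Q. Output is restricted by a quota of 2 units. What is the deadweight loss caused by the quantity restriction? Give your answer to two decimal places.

23.56

Unrestricted equilibrium: Q* = (73 - 42.5)/(4 + 2.5) = 4.6923.
At Q = 2 the demand price is 73 - 4(2) = 65 and the supply price is 42.5 + 2.5(2) = 47.5.
DWL = (1/2)(gap between curves at 2) x (Q* - 2) = (1/2)(17.5)(2.6923) = 23.5577.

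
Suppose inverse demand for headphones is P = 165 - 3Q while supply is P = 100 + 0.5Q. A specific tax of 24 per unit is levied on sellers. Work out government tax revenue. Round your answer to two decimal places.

281.14

Pre-tax equilibrium: 165 - 3Q = 100 + 0.5Q gives Q* = 18.5714, P* = 109.2857.
With the tax, sellers need 24 more per unit: 165 - 3Q = 100 + 0.5Q + 24, so Q_t = 11.7143. Buyers pay P_b = 129.8571; sellers receive P_s = P_b - 24 = 105.8571.
Revenue is the tax times quantity traded: 24 x 11.7143 = 281.1429.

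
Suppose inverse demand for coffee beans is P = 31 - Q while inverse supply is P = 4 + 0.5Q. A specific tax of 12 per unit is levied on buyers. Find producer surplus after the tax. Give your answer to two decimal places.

Without the tax, 31 - Q = 4 + 0.5Q so Q* = 18 and P* = 13.
With the tax, buyers' net willingness to pay falls by 12: (31 - 12) - Q = 4 + 0.5Q, so Q_t = 10. Buyers pay P_b = 21; sellers receive P_s = P_b - 12 = 9.
Producer surplus is the triangle above supply below P_s: (1/2)(10)(9 - 4) = 25.

25.00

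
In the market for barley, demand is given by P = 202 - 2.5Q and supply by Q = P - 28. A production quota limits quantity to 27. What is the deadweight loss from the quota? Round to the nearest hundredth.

Rewriting supply in inverse form: P = 28 + Q.
Without the quota, 202 - 2.5Q = 28 + Q gives Q* = 49.7143.
At Q = 27 the demand price is 202 - 2.5(27) = 134.5 and the supply price is 28 + (27) = 55.
Deadweight loss is the triangle between the curves from 27 to 49.7143: (1/2)(134.5 - 55)(49.7143 - 27) = 902.8929.

902.89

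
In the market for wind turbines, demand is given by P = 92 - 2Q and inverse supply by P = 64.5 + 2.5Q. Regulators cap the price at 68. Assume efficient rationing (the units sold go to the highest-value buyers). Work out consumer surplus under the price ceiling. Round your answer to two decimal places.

31.64

Free-market equilibrium: 92 - 2Q = 64.5 + 2.5Q gives Q* = 6.1111, P* = 79.7778.
At the ceiling price 68, quantity supplied is (68 - 64.5)/2.5 = 1.4; supply is the short side, so Q = 1.4 trades at P = 68.
The demand price at Q = 1.4 is 89.2. CS is the trapezoid between demand and 68 over [0, 1.4]: (1/2)[(92 - 68) + (89.2 - 68)](1.4) = 31.64.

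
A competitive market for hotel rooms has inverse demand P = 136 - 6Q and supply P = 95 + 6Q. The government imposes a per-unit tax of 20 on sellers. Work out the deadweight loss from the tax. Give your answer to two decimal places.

Pre-tax equilibrium: 136 - 6Q = 95 + 6Q gives Q* = 3.4167, P* = 115.5.
A tax on sellers shifts supply up by 20: 136 - 6Q = 95 + 6Q + 20, so Q_t = 1.75. Buyers pay P_b = 125.5; sellers receive P_s = P_b - 20 = 105.5.
Deadweight loss is the triangle between the curves from Q_t to Q*: (1/2)(3.4167 - 1.75)(20) = 16.6667.

16.67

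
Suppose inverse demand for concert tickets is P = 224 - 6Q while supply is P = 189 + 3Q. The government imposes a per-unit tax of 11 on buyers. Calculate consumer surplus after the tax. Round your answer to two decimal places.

Pre-tax equilibrium: 224 - 6Q = 189 + 3Q gives Q* = 3.8889, P* = 200.6667.
A tax on buyers shifts demand down by 11: (224 - 11) - 6Q = 189 + 3Q, so Q_t = 2.6667. Buyers pay P_b = 208; sellers receive P_s = P_b - 11 = 197.
Consumer surplus is the triangle under demand above P_b: (1/2)(2.6667)(224 - 208) = 21.3333.

21.33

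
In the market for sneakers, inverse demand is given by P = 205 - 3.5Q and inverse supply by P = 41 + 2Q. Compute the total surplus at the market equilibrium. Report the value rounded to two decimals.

2445.09

Set 205 - 3.5Q = 41 + 2Q, which gives 164 = 5.5Q, so Q* = 29.8182 and P* = 205 - 3.5(29.8182) = 100.6364.
CS = (1/2)(29.8182)(104.3636) = 1555.9669 and PS = (1/2)(29.8182)(59.6364) = 889.124, so total surplus = 2445.0909.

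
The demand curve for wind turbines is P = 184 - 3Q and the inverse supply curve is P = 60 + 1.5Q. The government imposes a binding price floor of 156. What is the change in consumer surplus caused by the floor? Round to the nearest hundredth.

Free-market equilibrium: 184 - 3Q = 60 + 1.5Q gives Q* = 27.5556, P* = 101.3333.
At P = 156, buyers demand (184 - 156)/3 = 9.3333 while sellers would supply more, so the quantity traded is 9.3333 at price 156.
CS goes from (1/2)(27.5556)(82.6667) = 1138.963 to 130.6667 (computed as (184 - 156)(9.3333) - (1/2)(3)(9.3333)^2), a change of -1008.2963.

-1008.30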